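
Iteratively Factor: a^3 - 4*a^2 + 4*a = (a - 2)*(a^2 - 2*a) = (a - 2)^2*(a)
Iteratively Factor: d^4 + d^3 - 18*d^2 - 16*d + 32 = (d - 1)*(d^3 + 2*d^2 - 16*d - 32) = (d - 1)*(d + 4)*(d^2 - 2*d - 8) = (d - 4)*(d - 1)*(d + 4)*(d + 2)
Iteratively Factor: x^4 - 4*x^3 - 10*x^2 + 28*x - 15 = (x + 3)*(x^3 - 7*x^2 + 11*x - 5) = (x - 1)*(x + 3)*(x^2 - 6*x + 5) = (x - 1)^2*(x + 3)*(x - 5)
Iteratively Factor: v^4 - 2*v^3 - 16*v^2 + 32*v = (v - 2)*(v^3 - 16*v) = (v - 2)*(v + 4)*(v^2 - 4*v) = v*(v - 2)*(v + 4)*(v - 4)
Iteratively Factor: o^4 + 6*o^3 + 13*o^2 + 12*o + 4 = (o + 1)*(o^3 + 5*o^2 + 8*o + 4) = (o + 1)^2*(o^2 + 4*o + 4) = (o + 1)^2*(o + 2)*(o + 2)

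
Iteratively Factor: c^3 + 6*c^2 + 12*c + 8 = (c + 2)*(c^2 + 4*c + 4) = (c + 2)^2*(c + 2)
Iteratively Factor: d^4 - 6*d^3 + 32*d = (d + 2)*(d^3 - 8*d^2 + 16*d) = (d - 4)*(d + 2)*(d^2 - 4*d) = (d - 4)^2*(d + 2)*(d)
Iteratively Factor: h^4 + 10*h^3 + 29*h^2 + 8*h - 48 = (h + 3)*(h^3 + 7*h^2 + 8*h - 16) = (h - 1)*(h + 3)*(h^2 + 8*h + 16) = (h - 1)*(h + 3)*(h + 4)*(h + 4)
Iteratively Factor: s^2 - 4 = (s - 2)*(s + 2)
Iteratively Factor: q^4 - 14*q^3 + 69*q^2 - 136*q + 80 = (q - 5)*(q^3 - 9*q^2 + 24*q - 16) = (q - 5)*(q - 4)*(q^2 - 5*q + 4) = (q - 5)*(q - 4)*(q - 1)*(q - 4)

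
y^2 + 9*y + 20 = (y + 4)*(y + 5)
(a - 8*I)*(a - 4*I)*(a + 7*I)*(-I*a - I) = -I*a^4 - 5*a^3 - I*a^3 - 5*a^2 - 52*I*a^2 - 224*a - 52*I*a - 224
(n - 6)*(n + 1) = n^2 - 5*n - 6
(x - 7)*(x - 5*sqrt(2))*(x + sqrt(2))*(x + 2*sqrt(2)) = x^4 - 7*x^3 - 2*sqrt(2)*x^3 - 26*x^2 + 14*sqrt(2)*x^2 - 20*sqrt(2)*x + 182*x + 140*sqrt(2)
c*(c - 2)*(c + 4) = c^3 + 2*c^2 - 8*c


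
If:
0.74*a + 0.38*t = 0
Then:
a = -0.513513513513513*t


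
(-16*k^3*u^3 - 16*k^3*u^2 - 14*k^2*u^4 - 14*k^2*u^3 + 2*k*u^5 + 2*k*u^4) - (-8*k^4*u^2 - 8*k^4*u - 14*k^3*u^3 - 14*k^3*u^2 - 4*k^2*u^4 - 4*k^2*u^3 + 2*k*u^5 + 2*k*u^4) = 8*k^4*u^2 + 8*k^4*u - 2*k^3*u^3 - 2*k^3*u^2 - 10*k^2*u^4 - 10*k^2*u^3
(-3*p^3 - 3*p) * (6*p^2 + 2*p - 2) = -18*p^5 - 6*p^4 - 12*p^3 - 6*p^2 + 6*p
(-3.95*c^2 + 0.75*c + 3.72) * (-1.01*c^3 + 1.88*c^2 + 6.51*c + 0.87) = 3.9895*c^5 - 8.1835*c^4 - 28.0617*c^3 + 8.4396*c^2 + 24.8697*c + 3.2364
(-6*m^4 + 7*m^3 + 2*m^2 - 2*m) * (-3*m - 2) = 18*m^5 - 9*m^4 - 20*m^3 + 2*m^2 + 4*m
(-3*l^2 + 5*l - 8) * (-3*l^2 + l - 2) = 9*l^4 - 18*l^3 + 35*l^2 - 18*l + 16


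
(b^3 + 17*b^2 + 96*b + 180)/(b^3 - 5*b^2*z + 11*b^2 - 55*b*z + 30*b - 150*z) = (-b - 6)/(-b + 5*z)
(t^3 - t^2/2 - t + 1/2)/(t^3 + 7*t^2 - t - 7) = (t - 1/2)/(t + 7)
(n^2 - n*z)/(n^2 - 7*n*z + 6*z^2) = n/(n - 6*z)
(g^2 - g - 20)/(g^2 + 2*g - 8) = (g - 5)/(g - 2)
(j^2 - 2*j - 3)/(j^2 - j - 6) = (j + 1)/(j + 2)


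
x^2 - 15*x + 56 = (x - 8)*(x - 7)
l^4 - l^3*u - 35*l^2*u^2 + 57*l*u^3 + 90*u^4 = (l - 5*u)*(l - 3*u)*(l + u)*(l + 6*u)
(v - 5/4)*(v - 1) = v^2 - 9*v/4 + 5/4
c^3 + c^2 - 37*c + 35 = (c - 5)*(c - 1)*(c + 7)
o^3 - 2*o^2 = o^2*(o - 2)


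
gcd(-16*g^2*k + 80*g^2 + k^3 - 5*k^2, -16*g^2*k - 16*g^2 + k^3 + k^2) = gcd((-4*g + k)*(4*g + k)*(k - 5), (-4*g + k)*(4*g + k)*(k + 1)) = 16*g^2 - k^2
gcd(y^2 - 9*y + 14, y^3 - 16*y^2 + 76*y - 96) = y - 2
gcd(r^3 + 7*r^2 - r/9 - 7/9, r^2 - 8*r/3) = 1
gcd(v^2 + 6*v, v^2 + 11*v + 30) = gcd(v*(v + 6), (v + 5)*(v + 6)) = v + 6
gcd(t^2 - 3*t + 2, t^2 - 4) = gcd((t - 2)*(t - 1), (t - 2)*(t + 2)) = t - 2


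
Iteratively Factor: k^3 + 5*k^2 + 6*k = (k)*(k^2 + 5*k + 6) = k*(k + 3)*(k + 2)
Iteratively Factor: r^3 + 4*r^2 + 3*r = (r + 1)*(r^2 + 3*r) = r*(r + 1)*(r + 3)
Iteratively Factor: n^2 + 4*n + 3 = (n + 3)*(n + 1)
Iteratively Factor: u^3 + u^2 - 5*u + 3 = (u - 1)*(u^2 + 2*u - 3) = (u - 1)^2*(u + 3)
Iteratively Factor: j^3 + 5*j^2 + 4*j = (j + 4)*(j^2 + j) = (j + 1)*(j + 4)*(j)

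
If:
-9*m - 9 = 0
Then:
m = -1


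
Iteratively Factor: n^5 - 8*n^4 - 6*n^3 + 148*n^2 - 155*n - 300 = (n + 4)*(n^4 - 12*n^3 + 42*n^2 - 20*n - 75) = (n - 5)*(n + 4)*(n^3 - 7*n^2 + 7*n + 15) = (n - 5)^2*(n + 4)*(n^2 - 2*n - 3) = (n - 5)^2*(n - 3)*(n + 4)*(n + 1)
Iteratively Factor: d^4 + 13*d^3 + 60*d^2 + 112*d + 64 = (d + 4)*(d^3 + 9*d^2 + 24*d + 16) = (d + 4)^2*(d^2 + 5*d + 4) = (d + 1)*(d + 4)^2*(d + 4)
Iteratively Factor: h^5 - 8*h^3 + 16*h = (h)*(h^4 - 8*h^2 + 16) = h*(h - 2)*(h^3 + 2*h^2 - 4*h - 8) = h*(h - 2)^2*(h^2 + 4*h + 4) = h*(h - 2)^2*(h + 2)*(h + 2)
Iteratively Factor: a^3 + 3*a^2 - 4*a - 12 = (a + 3)*(a^2 - 4) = (a + 2)*(a + 3)*(a - 2)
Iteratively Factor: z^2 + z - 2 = (z - 1)*(z + 2)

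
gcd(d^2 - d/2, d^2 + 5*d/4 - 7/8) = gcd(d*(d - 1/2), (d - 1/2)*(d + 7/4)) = d - 1/2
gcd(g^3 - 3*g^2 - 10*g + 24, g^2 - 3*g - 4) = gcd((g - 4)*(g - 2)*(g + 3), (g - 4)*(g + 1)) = g - 4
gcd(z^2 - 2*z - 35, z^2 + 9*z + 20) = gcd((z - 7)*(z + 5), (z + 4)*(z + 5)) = z + 5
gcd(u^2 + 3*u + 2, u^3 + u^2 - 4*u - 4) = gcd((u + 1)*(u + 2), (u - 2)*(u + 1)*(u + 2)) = u^2 + 3*u + 2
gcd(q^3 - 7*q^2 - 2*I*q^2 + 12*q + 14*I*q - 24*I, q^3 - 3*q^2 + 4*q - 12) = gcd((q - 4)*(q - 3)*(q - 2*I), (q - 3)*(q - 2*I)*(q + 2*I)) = q^2 + q*(-3 - 2*I) + 6*I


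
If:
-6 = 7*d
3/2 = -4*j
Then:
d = -6/7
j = -3/8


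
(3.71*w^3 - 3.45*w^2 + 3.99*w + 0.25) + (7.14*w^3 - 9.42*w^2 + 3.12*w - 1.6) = 10.85*w^3 - 12.87*w^2 + 7.11*w - 1.35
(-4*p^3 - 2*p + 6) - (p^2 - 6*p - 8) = -4*p^3 - p^2 + 4*p + 14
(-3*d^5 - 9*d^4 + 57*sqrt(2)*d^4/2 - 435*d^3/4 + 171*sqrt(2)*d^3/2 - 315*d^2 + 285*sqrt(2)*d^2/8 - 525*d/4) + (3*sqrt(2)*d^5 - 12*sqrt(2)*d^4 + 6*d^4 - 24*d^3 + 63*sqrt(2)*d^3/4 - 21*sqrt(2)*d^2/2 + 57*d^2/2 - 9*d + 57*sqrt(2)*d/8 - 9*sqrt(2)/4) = -3*d^5 + 3*sqrt(2)*d^5 - 3*d^4 + 33*sqrt(2)*d^4/2 - 531*d^3/4 + 405*sqrt(2)*d^3/4 - 573*d^2/2 + 201*sqrt(2)*d^2/8 - 561*d/4 + 57*sqrt(2)*d/8 - 9*sqrt(2)/4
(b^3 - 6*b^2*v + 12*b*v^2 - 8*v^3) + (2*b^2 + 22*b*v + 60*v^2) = b^3 - 6*b^2*v + 2*b^2 + 12*b*v^2 + 22*b*v - 8*v^3 + 60*v^2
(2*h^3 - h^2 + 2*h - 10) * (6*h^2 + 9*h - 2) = 12*h^5 + 12*h^4 - h^3 - 40*h^2 - 94*h + 20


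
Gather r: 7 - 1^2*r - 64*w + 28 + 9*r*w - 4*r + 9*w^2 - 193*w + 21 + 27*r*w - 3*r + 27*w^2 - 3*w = r*(36*w - 8) + 36*w^2 - 260*w + 56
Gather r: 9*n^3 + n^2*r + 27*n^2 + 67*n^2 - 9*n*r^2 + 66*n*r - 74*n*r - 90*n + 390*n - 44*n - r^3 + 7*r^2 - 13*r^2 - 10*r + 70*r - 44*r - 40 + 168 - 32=9*n^3 + 94*n^2 + 256*n - r^3 + r^2*(-9*n - 6) + r*(n^2 - 8*n + 16) + 96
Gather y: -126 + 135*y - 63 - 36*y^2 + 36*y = -36*y^2 + 171*y - 189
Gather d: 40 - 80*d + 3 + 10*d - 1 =42 - 70*d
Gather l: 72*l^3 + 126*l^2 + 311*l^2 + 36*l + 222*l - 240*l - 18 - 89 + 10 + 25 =72*l^3 + 437*l^2 + 18*l - 72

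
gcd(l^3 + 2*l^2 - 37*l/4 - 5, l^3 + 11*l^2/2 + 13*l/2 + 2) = l^2 + 9*l/2 + 2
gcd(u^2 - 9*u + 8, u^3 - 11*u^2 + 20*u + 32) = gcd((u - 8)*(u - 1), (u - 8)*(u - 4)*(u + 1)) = u - 8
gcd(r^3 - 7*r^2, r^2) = r^2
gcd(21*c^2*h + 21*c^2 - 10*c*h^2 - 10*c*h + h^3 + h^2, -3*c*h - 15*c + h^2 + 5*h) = 3*c - h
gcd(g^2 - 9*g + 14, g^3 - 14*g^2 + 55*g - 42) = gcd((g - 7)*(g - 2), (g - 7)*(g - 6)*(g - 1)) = g - 7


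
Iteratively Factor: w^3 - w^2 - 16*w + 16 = (w + 4)*(w^2 - 5*w + 4) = (w - 4)*(w + 4)*(w - 1)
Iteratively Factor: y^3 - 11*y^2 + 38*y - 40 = (y - 5)*(y^2 - 6*y + 8) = (y - 5)*(y - 2)*(y - 4)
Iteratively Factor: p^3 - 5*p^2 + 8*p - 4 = (p - 2)*(p^2 - 3*p + 2) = (p - 2)^2*(p - 1)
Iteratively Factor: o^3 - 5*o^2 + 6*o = (o - 2)*(o^2 - 3*o) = o*(o - 2)*(o - 3)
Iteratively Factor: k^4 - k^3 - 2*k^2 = (k - 2)*(k^3 + k^2) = k*(k - 2)*(k^2 + k) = k^2*(k - 2)*(k + 1)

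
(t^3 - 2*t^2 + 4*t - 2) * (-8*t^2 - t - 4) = -8*t^5 + 15*t^4 - 34*t^3 + 20*t^2 - 14*t + 8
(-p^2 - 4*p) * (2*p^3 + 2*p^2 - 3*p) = -2*p^5 - 10*p^4 - 5*p^3 + 12*p^2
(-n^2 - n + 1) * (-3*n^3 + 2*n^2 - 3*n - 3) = 3*n^5 + n^4 - 2*n^3 + 8*n^2 - 3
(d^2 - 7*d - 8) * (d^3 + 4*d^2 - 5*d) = d^5 - 3*d^4 - 41*d^3 + 3*d^2 + 40*d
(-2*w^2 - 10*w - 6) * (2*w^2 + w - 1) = -4*w^4 - 22*w^3 - 20*w^2 + 4*w + 6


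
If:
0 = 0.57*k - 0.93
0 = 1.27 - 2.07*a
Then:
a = 0.61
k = 1.63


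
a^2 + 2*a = a*(a + 2)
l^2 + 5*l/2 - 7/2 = (l - 1)*(l + 7/2)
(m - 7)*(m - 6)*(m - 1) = m^3 - 14*m^2 + 55*m - 42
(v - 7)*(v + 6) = v^2 - v - 42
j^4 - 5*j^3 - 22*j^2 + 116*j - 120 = (j - 6)*(j - 2)^2*(j + 5)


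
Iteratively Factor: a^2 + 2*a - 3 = (a - 1)*(a + 3)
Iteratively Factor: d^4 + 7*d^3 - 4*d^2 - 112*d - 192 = (d + 4)*(d^3 + 3*d^2 - 16*d - 48) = (d + 4)^2*(d^2 - d - 12) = (d - 4)*(d + 4)^2*(d + 3)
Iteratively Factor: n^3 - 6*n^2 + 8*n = (n - 2)*(n^2 - 4*n) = (n - 4)*(n - 2)*(n)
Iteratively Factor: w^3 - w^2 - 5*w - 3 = (w - 3)*(w^2 + 2*w + 1) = (w - 3)*(w + 1)*(w + 1)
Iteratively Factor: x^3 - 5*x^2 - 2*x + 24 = (x + 2)*(x^2 - 7*x + 12) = (x - 4)*(x + 2)*(x - 3)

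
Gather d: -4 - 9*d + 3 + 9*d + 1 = 0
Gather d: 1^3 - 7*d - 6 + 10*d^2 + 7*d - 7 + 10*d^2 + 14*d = 20*d^2 + 14*d - 12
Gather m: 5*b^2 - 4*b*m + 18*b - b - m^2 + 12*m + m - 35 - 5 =5*b^2 + 17*b - m^2 + m*(13 - 4*b) - 40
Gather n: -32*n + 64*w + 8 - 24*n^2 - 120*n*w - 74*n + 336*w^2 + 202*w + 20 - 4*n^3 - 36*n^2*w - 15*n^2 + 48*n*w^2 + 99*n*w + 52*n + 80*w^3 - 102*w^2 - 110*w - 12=-4*n^3 + n^2*(-36*w - 39) + n*(48*w^2 - 21*w - 54) + 80*w^3 + 234*w^2 + 156*w + 16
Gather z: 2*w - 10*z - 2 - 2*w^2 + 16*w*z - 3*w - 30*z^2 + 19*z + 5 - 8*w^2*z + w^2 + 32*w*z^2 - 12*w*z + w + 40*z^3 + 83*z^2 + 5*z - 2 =-w^2 + 40*z^3 + z^2*(32*w + 53) + z*(-8*w^2 + 4*w + 14) + 1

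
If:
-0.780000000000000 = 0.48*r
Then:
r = -1.62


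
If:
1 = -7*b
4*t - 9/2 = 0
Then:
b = -1/7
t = 9/8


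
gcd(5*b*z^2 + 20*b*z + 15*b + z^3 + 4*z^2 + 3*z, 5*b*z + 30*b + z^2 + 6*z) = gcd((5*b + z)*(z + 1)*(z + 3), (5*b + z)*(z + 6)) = 5*b + z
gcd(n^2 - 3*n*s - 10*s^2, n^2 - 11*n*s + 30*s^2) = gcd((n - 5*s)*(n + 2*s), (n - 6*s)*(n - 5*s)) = -n + 5*s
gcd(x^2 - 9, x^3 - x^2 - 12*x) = x + 3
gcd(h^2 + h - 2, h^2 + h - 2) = h^2 + h - 2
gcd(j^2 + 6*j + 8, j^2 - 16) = j + 4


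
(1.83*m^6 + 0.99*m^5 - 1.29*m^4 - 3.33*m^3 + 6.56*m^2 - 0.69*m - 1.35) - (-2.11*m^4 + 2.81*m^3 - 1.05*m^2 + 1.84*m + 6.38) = 1.83*m^6 + 0.99*m^5 + 0.82*m^4 - 6.14*m^3 + 7.61*m^2 - 2.53*m - 7.73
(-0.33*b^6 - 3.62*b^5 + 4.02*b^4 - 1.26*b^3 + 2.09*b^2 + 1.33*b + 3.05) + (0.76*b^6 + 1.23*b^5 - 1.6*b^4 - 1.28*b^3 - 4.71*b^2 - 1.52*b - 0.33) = 0.43*b^6 - 2.39*b^5 + 2.42*b^4 - 2.54*b^3 - 2.62*b^2 - 0.19*b + 2.72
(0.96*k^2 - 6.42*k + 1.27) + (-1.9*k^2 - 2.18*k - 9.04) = -0.94*k^2 - 8.6*k - 7.77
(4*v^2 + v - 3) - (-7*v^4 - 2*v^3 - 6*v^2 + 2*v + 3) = 7*v^4 + 2*v^3 + 10*v^2 - v - 6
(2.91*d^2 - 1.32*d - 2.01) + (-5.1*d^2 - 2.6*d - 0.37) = -2.19*d^2 - 3.92*d - 2.38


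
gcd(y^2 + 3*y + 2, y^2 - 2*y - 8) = y + 2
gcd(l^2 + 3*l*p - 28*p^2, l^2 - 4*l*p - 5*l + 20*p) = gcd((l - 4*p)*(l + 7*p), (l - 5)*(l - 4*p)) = -l + 4*p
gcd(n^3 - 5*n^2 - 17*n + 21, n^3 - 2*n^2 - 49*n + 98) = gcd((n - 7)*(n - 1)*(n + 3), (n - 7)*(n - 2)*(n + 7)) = n - 7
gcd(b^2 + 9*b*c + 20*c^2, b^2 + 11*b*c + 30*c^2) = b + 5*c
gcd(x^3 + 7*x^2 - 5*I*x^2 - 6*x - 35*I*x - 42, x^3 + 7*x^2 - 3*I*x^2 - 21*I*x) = x^2 + x*(7 - 3*I) - 21*I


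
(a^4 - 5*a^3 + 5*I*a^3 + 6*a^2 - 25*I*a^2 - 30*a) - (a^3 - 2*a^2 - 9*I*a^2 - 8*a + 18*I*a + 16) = a^4 - 6*a^3 + 5*I*a^3 + 8*a^2 - 16*I*a^2 - 22*a - 18*I*a - 16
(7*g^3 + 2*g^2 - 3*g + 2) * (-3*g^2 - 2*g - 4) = -21*g^5 - 20*g^4 - 23*g^3 - 8*g^2 + 8*g - 8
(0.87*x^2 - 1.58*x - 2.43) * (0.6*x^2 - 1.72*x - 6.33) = 0.522*x^4 - 2.4444*x^3 - 4.2475*x^2 + 14.181*x + 15.3819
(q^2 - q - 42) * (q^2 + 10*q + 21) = q^4 + 9*q^3 - 31*q^2 - 441*q - 882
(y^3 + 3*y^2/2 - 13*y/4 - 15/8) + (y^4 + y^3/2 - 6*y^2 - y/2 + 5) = y^4 + 3*y^3/2 - 9*y^2/2 - 15*y/4 + 25/8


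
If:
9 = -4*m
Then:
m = -9/4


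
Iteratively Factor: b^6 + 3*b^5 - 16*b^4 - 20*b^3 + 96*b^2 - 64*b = (b + 4)*(b^5 - b^4 - 12*b^3 + 28*b^2 - 16*b) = b*(b + 4)*(b^4 - b^3 - 12*b^2 + 28*b - 16) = b*(b + 4)^2*(b^3 - 5*b^2 + 8*b - 4) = b*(b - 1)*(b + 4)^2*(b^2 - 4*b + 4) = b*(b - 2)*(b - 1)*(b + 4)^2*(b - 2)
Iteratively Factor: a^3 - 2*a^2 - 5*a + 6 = (a + 2)*(a^2 - 4*a + 3) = (a - 3)*(a + 2)*(a - 1)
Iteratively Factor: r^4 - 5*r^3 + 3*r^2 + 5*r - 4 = (r - 1)*(r^3 - 4*r^2 - r + 4) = (r - 1)*(r + 1)*(r^2 - 5*r + 4) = (r - 4)*(r - 1)*(r + 1)*(r - 1)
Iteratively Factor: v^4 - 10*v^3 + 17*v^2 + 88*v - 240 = (v - 5)*(v^3 - 5*v^2 - 8*v + 48) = (v - 5)*(v - 4)*(v^2 - v - 12) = (v - 5)*(v - 4)*(v + 3)*(v - 4)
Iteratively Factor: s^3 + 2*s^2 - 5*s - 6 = (s - 2)*(s^2 + 4*s + 3) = (s - 2)*(s + 3)*(s + 1)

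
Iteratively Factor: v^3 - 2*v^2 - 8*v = (v)*(v^2 - 2*v - 8) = v*(v + 2)*(v - 4)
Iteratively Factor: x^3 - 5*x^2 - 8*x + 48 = (x + 3)*(x^2 - 8*x + 16) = (x - 4)*(x + 3)*(x - 4)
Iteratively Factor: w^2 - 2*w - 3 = (w - 3)*(w + 1)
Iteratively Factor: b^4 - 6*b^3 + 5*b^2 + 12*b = (b)*(b^3 - 6*b^2 + 5*b + 12) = b*(b + 1)*(b^2 - 7*b + 12) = b*(b - 3)*(b + 1)*(b - 4)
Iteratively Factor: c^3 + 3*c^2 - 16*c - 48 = (c - 4)*(c^2 + 7*c + 12) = (c - 4)*(c + 4)*(c + 3)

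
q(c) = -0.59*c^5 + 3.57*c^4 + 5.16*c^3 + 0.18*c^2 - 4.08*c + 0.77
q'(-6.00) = -6356.64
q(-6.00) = 8131.73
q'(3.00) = 282.93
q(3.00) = 275.27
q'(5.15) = 283.70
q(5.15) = 1063.22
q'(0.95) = 20.07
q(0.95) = 3.93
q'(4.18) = 410.24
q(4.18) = 700.69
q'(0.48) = 1.08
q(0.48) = -0.40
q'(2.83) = 255.36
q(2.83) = 229.51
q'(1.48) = 62.50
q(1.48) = 24.79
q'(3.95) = 400.80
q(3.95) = 607.21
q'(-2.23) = -159.21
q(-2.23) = 74.36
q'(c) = -2.95*c^4 + 14.28*c^3 + 15.48*c^2 + 0.36*c - 4.08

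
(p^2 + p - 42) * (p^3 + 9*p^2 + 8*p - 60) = p^5 + 10*p^4 - 25*p^3 - 430*p^2 - 396*p + 2520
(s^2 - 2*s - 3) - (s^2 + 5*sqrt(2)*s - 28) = -5*sqrt(2)*s - 2*s + 25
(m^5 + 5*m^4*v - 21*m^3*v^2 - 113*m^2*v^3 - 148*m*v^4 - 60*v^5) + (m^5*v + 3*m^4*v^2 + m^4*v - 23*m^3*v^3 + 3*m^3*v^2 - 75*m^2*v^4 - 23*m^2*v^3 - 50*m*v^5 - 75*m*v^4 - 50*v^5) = m^5*v + m^5 + 3*m^4*v^2 + 6*m^4*v - 23*m^3*v^3 - 18*m^3*v^2 - 75*m^2*v^4 - 136*m^2*v^3 - 50*m*v^5 - 223*m*v^4 - 110*v^5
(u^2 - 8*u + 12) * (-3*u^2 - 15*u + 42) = -3*u^4 + 9*u^3 + 126*u^2 - 516*u + 504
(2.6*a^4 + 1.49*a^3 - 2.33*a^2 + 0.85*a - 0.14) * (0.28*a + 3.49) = 0.728*a^5 + 9.4912*a^4 + 4.5477*a^3 - 7.8937*a^2 + 2.9273*a - 0.4886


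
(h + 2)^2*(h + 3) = h^3 + 7*h^2 + 16*h + 12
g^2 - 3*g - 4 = (g - 4)*(g + 1)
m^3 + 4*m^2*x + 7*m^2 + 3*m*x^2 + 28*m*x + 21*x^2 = (m + 7)*(m + x)*(m + 3*x)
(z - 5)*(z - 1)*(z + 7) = z^3 + z^2 - 37*z + 35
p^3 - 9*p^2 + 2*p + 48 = (p - 8)*(p - 3)*(p + 2)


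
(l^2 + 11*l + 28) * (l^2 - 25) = l^4 + 11*l^3 + 3*l^2 - 275*l - 700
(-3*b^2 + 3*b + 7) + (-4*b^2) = -7*b^2 + 3*b + 7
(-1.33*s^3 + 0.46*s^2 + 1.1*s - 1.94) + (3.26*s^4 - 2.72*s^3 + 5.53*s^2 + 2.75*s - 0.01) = 3.26*s^4 - 4.05*s^3 + 5.99*s^2 + 3.85*s - 1.95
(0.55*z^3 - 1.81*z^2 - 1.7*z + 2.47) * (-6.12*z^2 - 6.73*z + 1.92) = -3.366*z^5 + 7.3757*z^4 + 23.6413*z^3 - 7.1506*z^2 - 19.8871*z + 4.7424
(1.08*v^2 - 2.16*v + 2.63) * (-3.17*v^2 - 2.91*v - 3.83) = -3.4236*v^4 + 3.7044*v^3 - 6.1879*v^2 + 0.6195*v - 10.0729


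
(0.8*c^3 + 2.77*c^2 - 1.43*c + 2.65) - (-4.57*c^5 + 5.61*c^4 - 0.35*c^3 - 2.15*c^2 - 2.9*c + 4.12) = 4.57*c^5 - 5.61*c^4 + 1.15*c^3 + 4.92*c^2 + 1.47*c - 1.47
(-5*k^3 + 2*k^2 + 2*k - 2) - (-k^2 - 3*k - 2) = -5*k^3 + 3*k^2 + 5*k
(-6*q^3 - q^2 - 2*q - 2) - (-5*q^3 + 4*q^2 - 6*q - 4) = -q^3 - 5*q^2 + 4*q + 2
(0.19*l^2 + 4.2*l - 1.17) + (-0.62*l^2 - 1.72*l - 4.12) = -0.43*l^2 + 2.48*l - 5.29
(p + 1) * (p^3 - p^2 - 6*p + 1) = p^4 - 7*p^2 - 5*p + 1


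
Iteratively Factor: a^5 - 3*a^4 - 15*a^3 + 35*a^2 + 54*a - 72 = (a - 4)*(a^4 + a^3 - 11*a^2 - 9*a + 18) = (a - 4)*(a + 2)*(a^3 - a^2 - 9*a + 9) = (a - 4)*(a + 2)*(a + 3)*(a^2 - 4*a + 3) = (a - 4)*(a - 3)*(a + 2)*(a + 3)*(a - 1)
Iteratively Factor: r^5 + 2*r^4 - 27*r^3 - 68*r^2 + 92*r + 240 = (r + 3)*(r^4 - r^3 - 24*r^2 + 4*r + 80) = (r + 3)*(r + 4)*(r^3 - 5*r^2 - 4*r + 20) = (r + 2)*(r + 3)*(r + 4)*(r^2 - 7*r + 10) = (r - 2)*(r + 2)*(r + 3)*(r + 4)*(r - 5)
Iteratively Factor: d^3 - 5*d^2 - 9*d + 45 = (d - 5)*(d^2 - 9) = (d - 5)*(d + 3)*(d - 3)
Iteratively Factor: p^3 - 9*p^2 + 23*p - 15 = (p - 1)*(p^2 - 8*p + 15) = (p - 3)*(p - 1)*(p - 5)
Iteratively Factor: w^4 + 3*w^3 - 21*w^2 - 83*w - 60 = (w + 4)*(w^3 - w^2 - 17*w - 15) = (w - 5)*(w + 4)*(w^2 + 4*w + 3) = (w - 5)*(w + 1)*(w + 4)*(w + 3)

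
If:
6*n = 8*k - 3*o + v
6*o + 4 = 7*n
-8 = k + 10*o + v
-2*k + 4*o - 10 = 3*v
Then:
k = 942/1793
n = 368/1793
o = -766/1793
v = -7626/1793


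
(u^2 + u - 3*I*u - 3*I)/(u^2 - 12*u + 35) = (u^2 + u - 3*I*u - 3*I)/(u^2 - 12*u + 35)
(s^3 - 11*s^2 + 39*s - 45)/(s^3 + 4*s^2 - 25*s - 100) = (s^2 - 6*s + 9)/(s^2 + 9*s + 20)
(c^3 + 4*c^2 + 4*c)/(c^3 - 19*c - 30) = c*(c + 2)/(c^2 - 2*c - 15)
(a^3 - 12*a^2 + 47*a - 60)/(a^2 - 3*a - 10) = (a^2 - 7*a + 12)/(a + 2)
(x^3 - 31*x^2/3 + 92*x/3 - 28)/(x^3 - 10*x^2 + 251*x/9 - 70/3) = 3*(x - 2)/(3*x - 5)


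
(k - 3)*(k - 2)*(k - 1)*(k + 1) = k^4 - 5*k^3 + 5*k^2 + 5*k - 6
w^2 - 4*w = w*(w - 4)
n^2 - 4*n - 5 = (n - 5)*(n + 1)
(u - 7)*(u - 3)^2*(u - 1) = u^4 - 14*u^3 + 64*u^2 - 114*u + 63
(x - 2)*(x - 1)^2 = x^3 - 4*x^2 + 5*x - 2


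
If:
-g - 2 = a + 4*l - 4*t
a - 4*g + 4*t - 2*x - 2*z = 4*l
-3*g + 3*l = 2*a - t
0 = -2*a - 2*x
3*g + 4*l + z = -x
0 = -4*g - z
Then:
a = -24/13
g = 14/13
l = -5/26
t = 3/26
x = 24/13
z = -56/13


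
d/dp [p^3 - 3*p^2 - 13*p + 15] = 3*p^2 - 6*p - 13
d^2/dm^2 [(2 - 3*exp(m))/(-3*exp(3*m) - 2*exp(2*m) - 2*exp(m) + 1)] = (108*exp(6*m) - 108*exp(5*m) - 192*exp(4*m) + 49*exp(3*m) - 42*exp(2*m) - 18*exp(m) - 1)*exp(m)/(27*exp(9*m) + 54*exp(8*m) + 90*exp(7*m) + 53*exp(6*m) + 24*exp(5*m) - 24*exp(4*m) - 7*exp(3*m) - 6*exp(2*m) + 6*exp(m) - 1)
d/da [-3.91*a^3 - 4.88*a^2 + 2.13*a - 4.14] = -11.73*a^2 - 9.76*a + 2.13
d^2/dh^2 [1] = 0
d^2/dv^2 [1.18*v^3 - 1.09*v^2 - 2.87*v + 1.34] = 7.08*v - 2.18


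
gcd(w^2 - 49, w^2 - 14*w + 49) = w - 7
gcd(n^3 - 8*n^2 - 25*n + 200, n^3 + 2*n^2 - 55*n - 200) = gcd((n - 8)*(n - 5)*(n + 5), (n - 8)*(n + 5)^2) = n^2 - 3*n - 40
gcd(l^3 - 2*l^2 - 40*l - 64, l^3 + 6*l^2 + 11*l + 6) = l + 2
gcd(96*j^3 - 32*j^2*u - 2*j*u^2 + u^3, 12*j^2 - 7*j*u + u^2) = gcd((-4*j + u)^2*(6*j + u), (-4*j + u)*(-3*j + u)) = -4*j + u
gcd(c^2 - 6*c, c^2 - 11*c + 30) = c - 6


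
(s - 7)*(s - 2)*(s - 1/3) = s^3 - 28*s^2/3 + 17*s - 14/3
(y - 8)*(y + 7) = y^2 - y - 56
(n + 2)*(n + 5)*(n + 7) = n^3 + 14*n^2 + 59*n + 70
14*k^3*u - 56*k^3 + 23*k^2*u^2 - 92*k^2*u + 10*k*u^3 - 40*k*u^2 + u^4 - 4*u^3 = (k + u)*(2*k + u)*(7*k + u)*(u - 4)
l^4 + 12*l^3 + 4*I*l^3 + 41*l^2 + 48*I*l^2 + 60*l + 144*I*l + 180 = (l + 6)^2*(l - I)*(l + 5*I)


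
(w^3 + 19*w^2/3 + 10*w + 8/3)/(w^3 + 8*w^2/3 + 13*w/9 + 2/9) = 3*(w + 4)/(3*w + 1)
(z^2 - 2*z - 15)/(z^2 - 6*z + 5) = (z + 3)/(z - 1)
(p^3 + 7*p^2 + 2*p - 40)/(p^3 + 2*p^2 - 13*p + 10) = (p + 4)/(p - 1)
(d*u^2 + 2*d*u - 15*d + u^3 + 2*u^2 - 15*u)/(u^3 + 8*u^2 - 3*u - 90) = (d + u)/(u + 6)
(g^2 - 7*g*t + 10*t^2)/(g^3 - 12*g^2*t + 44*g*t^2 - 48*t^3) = (g - 5*t)/(g^2 - 10*g*t + 24*t^2)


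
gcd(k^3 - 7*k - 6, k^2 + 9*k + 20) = 1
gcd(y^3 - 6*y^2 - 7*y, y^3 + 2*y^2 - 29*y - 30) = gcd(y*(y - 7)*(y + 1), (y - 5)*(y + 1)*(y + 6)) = y + 1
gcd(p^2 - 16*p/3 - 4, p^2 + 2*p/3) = p + 2/3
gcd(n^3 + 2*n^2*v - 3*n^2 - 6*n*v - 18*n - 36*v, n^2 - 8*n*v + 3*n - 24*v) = n + 3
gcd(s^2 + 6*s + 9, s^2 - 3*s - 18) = s + 3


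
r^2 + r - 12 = (r - 3)*(r + 4)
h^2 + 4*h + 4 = (h + 2)^2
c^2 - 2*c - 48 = (c - 8)*(c + 6)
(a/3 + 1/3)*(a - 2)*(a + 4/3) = a^3/3 + a^2/9 - 10*a/9 - 8/9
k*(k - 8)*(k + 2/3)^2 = k^4 - 20*k^3/3 - 92*k^2/9 - 32*k/9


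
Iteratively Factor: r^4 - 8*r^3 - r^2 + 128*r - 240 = (r + 4)*(r^3 - 12*r^2 + 47*r - 60) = (r - 4)*(r + 4)*(r^2 - 8*r + 15) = (r - 4)*(r - 3)*(r + 4)*(r - 5)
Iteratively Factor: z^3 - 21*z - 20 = (z + 4)*(z^2 - 4*z - 5) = (z - 5)*(z + 4)*(z + 1)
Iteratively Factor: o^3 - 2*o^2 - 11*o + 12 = (o + 3)*(o^2 - 5*o + 4) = (o - 1)*(o + 3)*(o - 4)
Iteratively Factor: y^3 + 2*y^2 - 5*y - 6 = (y - 2)*(y^2 + 4*y + 3) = (y - 2)*(y + 1)*(y + 3)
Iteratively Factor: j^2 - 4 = (j + 2)*(j - 2)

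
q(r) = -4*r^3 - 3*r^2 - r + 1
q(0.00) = 1.00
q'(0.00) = -1.00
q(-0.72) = 1.66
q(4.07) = -322.44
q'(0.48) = -6.64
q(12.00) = -7355.00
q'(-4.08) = -176.28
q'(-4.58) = -225.24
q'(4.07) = -224.20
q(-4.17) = 243.05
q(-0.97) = 2.80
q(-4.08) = 226.81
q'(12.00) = -1801.00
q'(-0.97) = -6.47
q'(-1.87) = -31.74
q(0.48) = -0.61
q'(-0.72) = -2.90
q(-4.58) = 326.94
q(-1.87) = 18.54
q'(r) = -12*r^2 - 6*r - 1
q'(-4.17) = -184.65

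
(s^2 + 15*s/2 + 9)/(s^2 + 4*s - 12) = (s + 3/2)/(s - 2)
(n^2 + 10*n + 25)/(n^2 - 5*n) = (n^2 + 10*n + 25)/(n*(n - 5))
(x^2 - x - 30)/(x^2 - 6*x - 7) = (-x^2 + x + 30)/(-x^2 + 6*x + 7)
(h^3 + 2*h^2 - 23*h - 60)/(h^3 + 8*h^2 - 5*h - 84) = (h^2 - 2*h - 15)/(h^2 + 4*h - 21)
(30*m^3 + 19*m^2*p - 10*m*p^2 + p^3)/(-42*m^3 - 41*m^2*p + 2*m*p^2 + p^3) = (-5*m + p)/(7*m + p)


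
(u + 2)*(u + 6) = u^2 + 8*u + 12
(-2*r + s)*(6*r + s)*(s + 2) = -12*r^2*s - 24*r^2 + 4*r*s^2 + 8*r*s + s^3 + 2*s^2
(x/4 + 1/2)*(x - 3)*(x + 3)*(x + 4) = x^4/4 + 3*x^3/2 - x^2/4 - 27*x/2 - 18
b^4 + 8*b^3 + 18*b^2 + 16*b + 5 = (b + 1)^3*(b + 5)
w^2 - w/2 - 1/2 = (w - 1)*(w + 1/2)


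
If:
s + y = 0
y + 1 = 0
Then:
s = 1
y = -1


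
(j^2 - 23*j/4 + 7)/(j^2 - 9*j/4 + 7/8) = 2*(j - 4)/(2*j - 1)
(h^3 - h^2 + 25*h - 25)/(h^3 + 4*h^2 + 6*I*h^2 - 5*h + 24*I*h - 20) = (h^2 - h*(1 + 5*I) + 5*I)/(h^2 + h*(4 + I) + 4*I)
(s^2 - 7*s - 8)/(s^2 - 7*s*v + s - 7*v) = (s - 8)/(s - 7*v)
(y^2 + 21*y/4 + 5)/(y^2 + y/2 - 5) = (4*y^2 + 21*y + 20)/(2*(2*y^2 + y - 10))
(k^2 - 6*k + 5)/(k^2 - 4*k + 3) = (k - 5)/(k - 3)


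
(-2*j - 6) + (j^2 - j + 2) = j^2 - 3*j - 4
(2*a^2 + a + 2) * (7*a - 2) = 14*a^3 + 3*a^2 + 12*a - 4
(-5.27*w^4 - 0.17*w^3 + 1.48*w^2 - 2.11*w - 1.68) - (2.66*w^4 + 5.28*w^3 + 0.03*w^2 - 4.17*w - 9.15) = -7.93*w^4 - 5.45*w^3 + 1.45*w^2 + 2.06*w + 7.47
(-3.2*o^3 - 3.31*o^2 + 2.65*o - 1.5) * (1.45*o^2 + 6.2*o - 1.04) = -4.64*o^5 - 24.6395*o^4 - 13.3515*o^3 + 17.6974*o^2 - 12.056*o + 1.56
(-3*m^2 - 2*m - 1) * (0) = 0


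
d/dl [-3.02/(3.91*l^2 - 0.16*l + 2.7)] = (23.6164*l - 0.4832)/(3.91*l^2 - 0.16*l + 2.7)^2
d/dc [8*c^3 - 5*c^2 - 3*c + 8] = 24*c^2 - 10*c - 3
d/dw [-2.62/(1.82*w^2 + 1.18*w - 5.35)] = (9.5368*w + 3.0916)/(1.82*w^2 + 1.18*w - 5.35)^2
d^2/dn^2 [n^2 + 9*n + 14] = 2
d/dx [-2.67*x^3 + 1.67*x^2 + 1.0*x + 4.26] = -8.01*x^2 + 3.34*x + 1.0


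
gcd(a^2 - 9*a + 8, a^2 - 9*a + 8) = a^2 - 9*a + 8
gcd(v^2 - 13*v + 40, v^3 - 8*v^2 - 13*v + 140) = v - 5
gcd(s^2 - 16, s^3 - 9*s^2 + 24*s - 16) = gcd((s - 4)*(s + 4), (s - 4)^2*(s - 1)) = s - 4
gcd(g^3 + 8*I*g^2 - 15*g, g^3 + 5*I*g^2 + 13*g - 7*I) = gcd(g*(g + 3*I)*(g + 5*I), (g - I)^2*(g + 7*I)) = 1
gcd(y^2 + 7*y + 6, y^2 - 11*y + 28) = 1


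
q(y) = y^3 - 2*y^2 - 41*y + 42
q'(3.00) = -26.00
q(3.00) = -72.00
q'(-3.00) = -2.00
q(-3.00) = 120.00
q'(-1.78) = -24.37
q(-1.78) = 103.00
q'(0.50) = -42.25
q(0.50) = 21.12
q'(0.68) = -42.33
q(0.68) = 13.51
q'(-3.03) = -1.34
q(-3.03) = 120.05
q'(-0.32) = -39.41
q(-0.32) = 54.88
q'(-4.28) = 31.08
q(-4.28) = 102.44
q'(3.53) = -17.74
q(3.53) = -83.66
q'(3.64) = -15.81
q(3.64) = -85.51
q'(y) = 3*y^2 - 4*y - 41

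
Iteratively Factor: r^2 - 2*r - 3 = (r + 1)*(r - 3)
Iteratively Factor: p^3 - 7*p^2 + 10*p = (p - 2)*(p^2 - 5*p) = p*(p - 2)*(p - 5)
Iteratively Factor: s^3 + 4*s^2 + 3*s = (s + 1)*(s^2 + 3*s) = s*(s + 1)*(s + 3)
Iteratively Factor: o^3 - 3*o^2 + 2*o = (o)*(o^2 - 3*o + 2) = o*(o - 1)*(o - 2)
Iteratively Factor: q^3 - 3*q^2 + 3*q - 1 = (q - 1)*(q^2 - 2*q + 1) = (q - 1)^2*(q - 1)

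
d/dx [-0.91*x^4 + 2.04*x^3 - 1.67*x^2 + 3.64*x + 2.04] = -3.64*x^3 + 6.12*x^2 - 3.34*x + 3.64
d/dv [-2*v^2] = -4*v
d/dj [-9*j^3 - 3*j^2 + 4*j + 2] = -27*j^2 - 6*j + 4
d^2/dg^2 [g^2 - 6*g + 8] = 2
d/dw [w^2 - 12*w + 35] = 2*w - 12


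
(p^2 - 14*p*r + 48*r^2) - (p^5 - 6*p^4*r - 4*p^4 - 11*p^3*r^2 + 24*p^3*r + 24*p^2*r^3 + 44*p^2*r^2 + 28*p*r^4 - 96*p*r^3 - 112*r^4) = -p^5 + 6*p^4*r + 4*p^4 + 11*p^3*r^2 - 24*p^3*r - 24*p^2*r^3 - 44*p^2*r^2 + p^2 - 28*p*r^4 + 96*p*r^3 - 14*p*r + 112*r^4 + 48*r^2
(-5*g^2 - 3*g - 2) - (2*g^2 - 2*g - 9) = -7*g^2 - g + 7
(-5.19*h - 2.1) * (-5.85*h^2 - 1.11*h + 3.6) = 30.3615*h^3 + 18.0459*h^2 - 16.353*h - 7.56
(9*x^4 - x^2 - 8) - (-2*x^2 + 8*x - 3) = 9*x^4 + x^2 - 8*x - 5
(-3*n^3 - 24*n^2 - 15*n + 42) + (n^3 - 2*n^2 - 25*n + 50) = -2*n^3 - 26*n^2 - 40*n + 92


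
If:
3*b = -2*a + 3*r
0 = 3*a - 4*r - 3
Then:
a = 4*r/3 + 1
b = r/9 - 2/3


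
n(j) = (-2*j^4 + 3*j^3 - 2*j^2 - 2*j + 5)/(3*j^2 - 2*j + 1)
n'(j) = (2 - 6*j)*(-2*j^4 + 3*j^3 - 2*j^2 - 2*j + 5)/(3*j^2 - 2*j + 1)^2 + (-8*j^3 + 9*j^2 - 4*j - 2)/(3*j^2 - 2*j + 1)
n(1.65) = -0.87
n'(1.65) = -2.25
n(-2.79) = -6.39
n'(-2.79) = 4.45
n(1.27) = 0.05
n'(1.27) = -2.80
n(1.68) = -0.94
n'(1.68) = -2.24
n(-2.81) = -6.48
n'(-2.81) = 4.47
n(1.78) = -1.16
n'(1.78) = -2.25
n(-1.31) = -0.96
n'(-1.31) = 3.10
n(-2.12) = -3.67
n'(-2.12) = 3.69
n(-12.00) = -102.66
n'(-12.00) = 16.56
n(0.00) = 5.00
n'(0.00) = 8.00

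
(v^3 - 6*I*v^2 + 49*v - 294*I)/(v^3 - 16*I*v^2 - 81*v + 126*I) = (v + 7*I)/(v - 3*I)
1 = 1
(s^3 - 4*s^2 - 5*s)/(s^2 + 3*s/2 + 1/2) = 2*s*(s - 5)/(2*s + 1)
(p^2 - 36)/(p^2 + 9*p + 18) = (p - 6)/(p + 3)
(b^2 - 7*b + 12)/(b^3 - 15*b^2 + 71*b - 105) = (b - 4)/(b^2 - 12*b + 35)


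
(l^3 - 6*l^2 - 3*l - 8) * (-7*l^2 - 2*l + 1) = -7*l^5 + 40*l^4 + 34*l^3 + 56*l^2 + 13*l - 8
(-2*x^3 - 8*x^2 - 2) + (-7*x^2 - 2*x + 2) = -2*x^3 - 15*x^2 - 2*x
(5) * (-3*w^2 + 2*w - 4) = -15*w^2 + 10*w - 20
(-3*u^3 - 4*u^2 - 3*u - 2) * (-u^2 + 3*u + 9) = 3*u^5 - 5*u^4 - 36*u^3 - 43*u^2 - 33*u - 18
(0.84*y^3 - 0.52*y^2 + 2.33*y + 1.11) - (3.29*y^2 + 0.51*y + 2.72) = 0.84*y^3 - 3.81*y^2 + 1.82*y - 1.61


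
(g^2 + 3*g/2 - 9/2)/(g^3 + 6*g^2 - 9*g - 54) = (g - 3/2)/(g^2 + 3*g - 18)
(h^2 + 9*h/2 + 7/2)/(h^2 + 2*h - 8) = (2*h^2 + 9*h + 7)/(2*(h^2 + 2*h - 8))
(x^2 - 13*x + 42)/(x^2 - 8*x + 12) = (x - 7)/(x - 2)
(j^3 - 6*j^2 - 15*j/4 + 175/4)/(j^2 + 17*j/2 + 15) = (2*j^2 - 17*j + 35)/(2*(j + 6))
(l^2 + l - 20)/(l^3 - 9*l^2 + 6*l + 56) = (l + 5)/(l^2 - 5*l - 14)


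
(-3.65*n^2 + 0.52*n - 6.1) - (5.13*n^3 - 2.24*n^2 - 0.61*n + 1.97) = -5.13*n^3 - 1.41*n^2 + 1.13*n - 8.07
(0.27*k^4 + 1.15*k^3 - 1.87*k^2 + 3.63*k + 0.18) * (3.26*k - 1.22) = 0.8802*k^5 + 3.4196*k^4 - 7.4992*k^3 + 14.1152*k^2 - 3.8418*k - 0.2196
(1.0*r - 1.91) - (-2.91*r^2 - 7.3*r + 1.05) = 2.91*r^2 + 8.3*r - 2.96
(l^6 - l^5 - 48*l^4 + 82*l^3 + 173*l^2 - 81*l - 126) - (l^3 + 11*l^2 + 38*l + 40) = l^6 - l^5 - 48*l^4 + 81*l^3 + 162*l^2 - 119*l - 166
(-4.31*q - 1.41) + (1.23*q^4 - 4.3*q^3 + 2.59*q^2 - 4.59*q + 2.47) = 1.23*q^4 - 4.3*q^3 + 2.59*q^2 - 8.9*q + 1.06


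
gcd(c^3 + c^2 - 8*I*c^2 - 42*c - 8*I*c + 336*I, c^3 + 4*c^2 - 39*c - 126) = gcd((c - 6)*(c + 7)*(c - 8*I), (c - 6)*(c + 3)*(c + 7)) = c^2 + c - 42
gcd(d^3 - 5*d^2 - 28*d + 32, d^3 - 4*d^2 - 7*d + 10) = d - 1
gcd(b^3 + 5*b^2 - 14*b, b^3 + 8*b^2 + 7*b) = b^2 + 7*b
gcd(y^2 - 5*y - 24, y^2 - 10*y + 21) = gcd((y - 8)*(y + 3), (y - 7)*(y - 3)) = 1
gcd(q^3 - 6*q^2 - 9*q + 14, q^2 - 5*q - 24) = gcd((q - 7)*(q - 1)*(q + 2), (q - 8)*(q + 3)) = 1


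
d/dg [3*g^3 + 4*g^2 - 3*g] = 9*g^2 + 8*g - 3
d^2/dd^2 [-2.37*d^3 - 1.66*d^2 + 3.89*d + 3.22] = -14.22*d - 3.32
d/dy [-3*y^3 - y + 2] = -9*y^2 - 1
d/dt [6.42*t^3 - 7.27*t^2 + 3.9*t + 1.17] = 19.26*t^2 - 14.54*t + 3.9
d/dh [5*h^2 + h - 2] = 10*h + 1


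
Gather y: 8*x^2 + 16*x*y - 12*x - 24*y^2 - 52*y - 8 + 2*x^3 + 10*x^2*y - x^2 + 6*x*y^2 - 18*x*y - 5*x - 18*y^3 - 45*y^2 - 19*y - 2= 2*x^3 + 7*x^2 - 17*x - 18*y^3 + y^2*(6*x - 69) + y*(10*x^2 - 2*x - 71) - 10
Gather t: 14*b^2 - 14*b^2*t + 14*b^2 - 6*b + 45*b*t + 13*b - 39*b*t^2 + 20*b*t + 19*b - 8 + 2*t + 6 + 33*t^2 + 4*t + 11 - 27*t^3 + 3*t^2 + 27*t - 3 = 28*b^2 + 26*b - 27*t^3 + t^2*(36 - 39*b) + t*(-14*b^2 + 65*b + 33) + 6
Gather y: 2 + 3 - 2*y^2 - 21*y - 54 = -2*y^2 - 21*y - 49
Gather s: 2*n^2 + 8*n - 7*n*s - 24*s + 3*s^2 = 2*n^2 + 8*n + 3*s^2 + s*(-7*n - 24)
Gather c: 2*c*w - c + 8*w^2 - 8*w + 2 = c*(2*w - 1) + 8*w^2 - 8*w + 2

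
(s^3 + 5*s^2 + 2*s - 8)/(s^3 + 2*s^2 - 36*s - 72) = (s^2 + 3*s - 4)/(s^2 - 36)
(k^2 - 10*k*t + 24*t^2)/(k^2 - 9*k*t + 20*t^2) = (-k + 6*t)/(-k + 5*t)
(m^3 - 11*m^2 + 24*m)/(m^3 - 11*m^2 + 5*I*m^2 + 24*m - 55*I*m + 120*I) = m/(m + 5*I)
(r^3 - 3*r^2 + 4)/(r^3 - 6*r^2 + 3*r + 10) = (r - 2)/(r - 5)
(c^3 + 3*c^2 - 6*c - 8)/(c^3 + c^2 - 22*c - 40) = (c^2 - c - 2)/(c^2 - 3*c - 10)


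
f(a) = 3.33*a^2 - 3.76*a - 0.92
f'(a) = 6.66*a - 3.76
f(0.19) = -1.51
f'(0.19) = -2.49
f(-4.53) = 84.45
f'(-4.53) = -33.93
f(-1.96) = 19.24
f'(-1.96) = -16.81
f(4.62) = 52.79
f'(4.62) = 27.01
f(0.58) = -1.98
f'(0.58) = 0.10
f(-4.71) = 90.66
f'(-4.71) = -35.13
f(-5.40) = 116.49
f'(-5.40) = -39.72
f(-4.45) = 81.75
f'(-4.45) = -33.40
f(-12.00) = 523.72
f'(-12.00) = -83.68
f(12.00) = 433.48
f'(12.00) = 76.16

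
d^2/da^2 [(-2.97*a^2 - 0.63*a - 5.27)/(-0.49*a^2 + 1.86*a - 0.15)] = (-8.88178419700125e-16*a^4 + 5.716242*a^3 + 6.282192*a^2 - 29.096298*a + 36.174684)/(0.117649*a^6 - 1.339758*a^5 + 5.193657*a^4 - 7.255116*a^3 + 1.589895*a^2 - 0.12555*a + 0.003375)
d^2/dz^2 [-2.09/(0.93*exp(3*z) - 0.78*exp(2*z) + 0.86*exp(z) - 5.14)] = (-2.09*(2.79*exp(2*z) - 1.56*exp(z) + 0.86)*(5.58*exp(2*z) - 3.12*exp(z) + 1.72)*exp(z) + (17.4933*exp(2*z) - 6.5208*exp(z) + 1.7974)*(0.93*exp(3*z) - 0.78*exp(2*z) + 0.86*exp(z) - 5.14))*exp(z)/(0.93*exp(3*z) - 0.78*exp(2*z) + 0.86*exp(z) - 5.14)^3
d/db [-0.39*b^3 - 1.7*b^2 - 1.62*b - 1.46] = -1.17*b^2 - 3.4*b - 1.62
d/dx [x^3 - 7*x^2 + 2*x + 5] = 3*x^2 - 14*x + 2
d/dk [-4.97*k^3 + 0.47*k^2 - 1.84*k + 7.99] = -14.91*k^2 + 0.94*k - 1.84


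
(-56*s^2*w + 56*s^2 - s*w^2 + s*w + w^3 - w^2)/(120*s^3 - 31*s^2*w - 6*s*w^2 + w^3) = (-7*s*w + 7*s - w^2 + w)/(15*s^2 - 2*s*w - w^2)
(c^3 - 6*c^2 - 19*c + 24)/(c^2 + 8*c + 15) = (c^2 - 9*c + 8)/(c + 5)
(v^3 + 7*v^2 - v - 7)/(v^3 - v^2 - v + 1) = (v + 7)/(v - 1)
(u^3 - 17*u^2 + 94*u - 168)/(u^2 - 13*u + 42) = u - 4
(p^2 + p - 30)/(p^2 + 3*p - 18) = (p - 5)/(p - 3)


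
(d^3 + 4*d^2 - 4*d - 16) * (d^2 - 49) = d^5 + 4*d^4 - 53*d^3 - 212*d^2 + 196*d + 784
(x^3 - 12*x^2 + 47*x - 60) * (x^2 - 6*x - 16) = x^5 - 18*x^4 + 103*x^3 - 150*x^2 - 392*x + 960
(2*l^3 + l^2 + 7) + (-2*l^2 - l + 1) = 2*l^3 - l^2 - l + 8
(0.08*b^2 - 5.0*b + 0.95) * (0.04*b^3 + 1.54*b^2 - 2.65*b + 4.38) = 0.0032*b^5 - 0.0768*b^4 - 7.874*b^3 + 15.0634*b^2 - 24.4175*b + 4.161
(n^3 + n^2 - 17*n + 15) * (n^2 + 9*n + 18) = n^5 + 10*n^4 + 10*n^3 - 120*n^2 - 171*n + 270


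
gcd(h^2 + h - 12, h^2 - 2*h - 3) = h - 3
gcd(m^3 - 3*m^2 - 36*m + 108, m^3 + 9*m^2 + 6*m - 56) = 1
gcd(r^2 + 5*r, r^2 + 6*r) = r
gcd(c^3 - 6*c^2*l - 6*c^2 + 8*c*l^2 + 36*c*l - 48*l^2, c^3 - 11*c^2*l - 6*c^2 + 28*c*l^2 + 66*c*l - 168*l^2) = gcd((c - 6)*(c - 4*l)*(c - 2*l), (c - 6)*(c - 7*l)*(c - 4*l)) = c^2 - 4*c*l - 6*c + 24*l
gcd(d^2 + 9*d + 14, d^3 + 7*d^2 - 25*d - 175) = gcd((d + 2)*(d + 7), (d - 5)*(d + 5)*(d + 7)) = d + 7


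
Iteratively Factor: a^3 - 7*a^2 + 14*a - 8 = (a - 1)*(a^2 - 6*a + 8) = (a - 2)*(a - 1)*(a - 4)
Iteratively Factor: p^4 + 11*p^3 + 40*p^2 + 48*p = (p + 3)*(p^3 + 8*p^2 + 16*p) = (p + 3)*(p + 4)*(p^2 + 4*p) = (p + 3)*(p + 4)^2*(p)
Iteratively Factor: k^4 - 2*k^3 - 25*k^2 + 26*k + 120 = (k - 5)*(k^3 + 3*k^2 - 10*k - 24) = (k - 5)*(k + 2)*(k^2 + k - 12) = (k - 5)*(k + 2)*(k + 4)*(k - 3)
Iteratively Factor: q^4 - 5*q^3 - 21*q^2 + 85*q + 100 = (q - 5)*(q^3 - 21*q - 20) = (q - 5)^2*(q^2 + 5*q + 4) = (q - 5)^2*(q + 1)*(q + 4)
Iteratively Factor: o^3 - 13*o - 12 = (o - 4)*(o^2 + 4*o + 3) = (o - 4)*(o + 3)*(o + 1)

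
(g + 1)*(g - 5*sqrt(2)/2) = g^2 - 5*sqrt(2)*g/2 + g - 5*sqrt(2)/2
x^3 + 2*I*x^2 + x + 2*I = (x - I)*(x + I)*(x + 2*I)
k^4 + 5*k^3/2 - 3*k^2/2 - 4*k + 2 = (k - 1)*(k - 1/2)*(k + 2)^2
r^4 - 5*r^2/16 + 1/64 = (r - 1/2)*(r - 1/4)*(r + 1/4)*(r + 1/2)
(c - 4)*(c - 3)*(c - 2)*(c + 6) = c^4 - 3*c^3 - 28*c^2 + 132*c - 144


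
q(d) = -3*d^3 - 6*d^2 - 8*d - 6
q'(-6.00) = -260.00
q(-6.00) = 474.00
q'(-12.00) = -1160.00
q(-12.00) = 4410.00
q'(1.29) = -38.46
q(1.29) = -32.74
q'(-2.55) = -35.92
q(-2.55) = 25.13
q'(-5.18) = -187.33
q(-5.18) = 291.42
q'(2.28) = -82.15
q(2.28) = -90.99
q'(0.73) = -21.56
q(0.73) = -16.20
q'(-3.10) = -57.29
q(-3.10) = 50.51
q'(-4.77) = -155.54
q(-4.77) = 221.24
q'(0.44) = -15.02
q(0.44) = -10.94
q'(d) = -9*d^2 - 12*d - 8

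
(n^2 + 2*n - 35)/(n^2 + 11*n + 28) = (n - 5)/(n + 4)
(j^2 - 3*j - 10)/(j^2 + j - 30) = (j + 2)/(j + 6)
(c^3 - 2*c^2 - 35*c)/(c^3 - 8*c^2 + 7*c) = (c + 5)/(c - 1)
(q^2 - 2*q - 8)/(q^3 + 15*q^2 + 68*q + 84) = (q - 4)/(q^2 + 13*q + 42)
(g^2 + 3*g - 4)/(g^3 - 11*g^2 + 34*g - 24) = (g + 4)/(g^2 - 10*g + 24)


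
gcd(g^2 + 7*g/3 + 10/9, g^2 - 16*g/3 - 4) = g + 2/3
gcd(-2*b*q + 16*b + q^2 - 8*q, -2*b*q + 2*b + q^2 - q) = -2*b + q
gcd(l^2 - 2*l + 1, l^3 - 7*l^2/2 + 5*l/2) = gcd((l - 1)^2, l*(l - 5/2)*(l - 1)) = l - 1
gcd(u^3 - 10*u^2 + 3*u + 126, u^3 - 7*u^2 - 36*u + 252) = u^2 - 13*u + 42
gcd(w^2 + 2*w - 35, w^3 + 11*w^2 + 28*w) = w + 7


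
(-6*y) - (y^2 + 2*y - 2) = -y^2 - 8*y + 2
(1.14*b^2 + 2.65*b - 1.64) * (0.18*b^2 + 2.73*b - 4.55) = 0.2052*b^4 + 3.5892*b^3 + 1.7523*b^2 - 16.5347*b + 7.462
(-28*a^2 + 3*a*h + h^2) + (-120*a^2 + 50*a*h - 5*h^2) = -148*a^2 + 53*a*h - 4*h^2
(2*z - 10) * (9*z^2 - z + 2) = 18*z^3 - 92*z^2 + 14*z - 20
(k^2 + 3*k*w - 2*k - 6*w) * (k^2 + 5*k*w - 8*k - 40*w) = k^4 + 8*k^3*w - 10*k^3 + 15*k^2*w^2 - 80*k^2*w + 16*k^2 - 150*k*w^2 + 128*k*w + 240*w^2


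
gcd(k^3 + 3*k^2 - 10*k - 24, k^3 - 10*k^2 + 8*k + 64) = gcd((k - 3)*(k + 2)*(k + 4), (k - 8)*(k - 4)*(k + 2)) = k + 2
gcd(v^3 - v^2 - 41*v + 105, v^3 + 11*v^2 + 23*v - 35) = v + 7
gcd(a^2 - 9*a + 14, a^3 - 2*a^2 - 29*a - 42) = a - 7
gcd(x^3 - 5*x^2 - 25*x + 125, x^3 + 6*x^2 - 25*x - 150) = x^2 - 25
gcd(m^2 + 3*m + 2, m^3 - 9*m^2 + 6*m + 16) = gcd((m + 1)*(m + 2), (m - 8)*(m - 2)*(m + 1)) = m + 1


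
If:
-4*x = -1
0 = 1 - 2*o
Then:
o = 1/2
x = 1/4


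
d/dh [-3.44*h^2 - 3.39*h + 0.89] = -6.88*h - 3.39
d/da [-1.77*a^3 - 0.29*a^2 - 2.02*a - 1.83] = -5.31*a^2 - 0.58*a - 2.02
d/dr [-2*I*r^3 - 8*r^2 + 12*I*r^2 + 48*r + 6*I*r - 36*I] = -6*I*r^2 + r*(-16 + 24*I) + 48 + 6*I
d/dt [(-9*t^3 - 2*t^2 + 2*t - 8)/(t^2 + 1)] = (-9*t^4 - 29*t^2 + 12*t + 2)/(t^4 + 2*t^2 + 1)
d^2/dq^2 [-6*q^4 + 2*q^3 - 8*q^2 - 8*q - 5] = -72*q^2 + 12*q - 16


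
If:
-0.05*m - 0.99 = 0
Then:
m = -19.80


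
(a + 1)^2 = a^2 + 2*a + 1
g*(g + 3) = g^2 + 3*g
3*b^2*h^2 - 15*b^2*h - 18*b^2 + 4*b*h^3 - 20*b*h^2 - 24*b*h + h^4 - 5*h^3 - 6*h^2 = (b + h)*(3*b + h)*(h - 6)*(h + 1)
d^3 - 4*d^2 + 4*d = d*(d - 2)^2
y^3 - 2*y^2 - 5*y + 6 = (y - 3)*(y - 1)*(y + 2)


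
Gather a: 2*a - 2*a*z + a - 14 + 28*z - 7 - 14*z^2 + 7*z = a*(3 - 2*z) - 14*z^2 + 35*z - 21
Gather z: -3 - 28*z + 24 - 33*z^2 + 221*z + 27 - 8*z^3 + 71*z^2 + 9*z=-8*z^3 + 38*z^2 + 202*z + 48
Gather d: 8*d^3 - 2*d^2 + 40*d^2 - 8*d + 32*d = 8*d^3 + 38*d^2 + 24*d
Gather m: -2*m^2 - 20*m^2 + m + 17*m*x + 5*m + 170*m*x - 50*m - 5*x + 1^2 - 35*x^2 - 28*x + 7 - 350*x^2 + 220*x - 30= -22*m^2 + m*(187*x - 44) - 385*x^2 + 187*x - 22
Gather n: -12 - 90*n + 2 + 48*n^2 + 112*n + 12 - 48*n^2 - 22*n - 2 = 0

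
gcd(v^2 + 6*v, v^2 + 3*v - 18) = v + 6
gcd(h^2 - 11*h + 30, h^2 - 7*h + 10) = h - 5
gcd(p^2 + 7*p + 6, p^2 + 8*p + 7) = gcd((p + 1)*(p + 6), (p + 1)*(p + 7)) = p + 1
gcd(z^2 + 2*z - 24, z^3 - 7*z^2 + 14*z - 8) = z - 4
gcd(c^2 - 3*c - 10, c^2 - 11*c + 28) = 1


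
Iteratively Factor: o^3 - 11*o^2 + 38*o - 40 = (o - 2)*(o^2 - 9*o + 20) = (o - 5)*(o - 2)*(o - 4)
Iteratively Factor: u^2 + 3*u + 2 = (u + 2)*(u + 1)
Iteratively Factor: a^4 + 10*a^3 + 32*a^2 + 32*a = (a)*(a^3 + 10*a^2 + 32*a + 32) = a*(a + 2)*(a^2 + 8*a + 16) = a*(a + 2)*(a + 4)*(a + 4)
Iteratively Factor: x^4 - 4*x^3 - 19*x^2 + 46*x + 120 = (x + 2)*(x^3 - 6*x^2 - 7*x + 60) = (x - 4)*(x + 2)*(x^2 - 2*x - 15) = (x - 5)*(x - 4)*(x + 2)*(x + 3)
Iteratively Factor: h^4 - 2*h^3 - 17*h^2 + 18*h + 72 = (h - 4)*(h^3 + 2*h^2 - 9*h - 18) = (h - 4)*(h + 3)*(h^2 - h - 6) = (h - 4)*(h - 3)*(h + 3)*(h + 2)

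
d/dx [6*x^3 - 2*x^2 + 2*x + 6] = 18*x^2 - 4*x + 2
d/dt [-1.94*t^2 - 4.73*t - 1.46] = -3.88*t - 4.73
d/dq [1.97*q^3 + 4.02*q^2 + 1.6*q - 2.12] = 5.91*q^2 + 8.04*q + 1.6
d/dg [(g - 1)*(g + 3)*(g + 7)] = 3*g^2 + 18*g + 11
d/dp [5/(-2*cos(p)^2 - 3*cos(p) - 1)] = -5*(4*cos(p) + 3)*sin(p)/(3*cos(p) + cos(2*p) + 2)^2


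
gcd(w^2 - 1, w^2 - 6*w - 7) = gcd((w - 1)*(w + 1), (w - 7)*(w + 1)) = w + 1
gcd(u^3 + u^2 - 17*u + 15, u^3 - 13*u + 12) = u^2 - 4*u + 3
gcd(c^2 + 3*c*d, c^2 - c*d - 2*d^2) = 1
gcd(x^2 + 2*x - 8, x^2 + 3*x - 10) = x - 2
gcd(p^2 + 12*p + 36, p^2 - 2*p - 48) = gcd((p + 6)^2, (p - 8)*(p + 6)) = p + 6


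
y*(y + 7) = y^2 + 7*y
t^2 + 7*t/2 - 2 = (t - 1/2)*(t + 4)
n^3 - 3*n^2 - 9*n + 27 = (n - 3)^2*(n + 3)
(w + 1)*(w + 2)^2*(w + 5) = w^4 + 10*w^3 + 33*w^2 + 44*w + 20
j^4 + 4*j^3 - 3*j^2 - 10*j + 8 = (j - 1)^2*(j + 2)*(j + 4)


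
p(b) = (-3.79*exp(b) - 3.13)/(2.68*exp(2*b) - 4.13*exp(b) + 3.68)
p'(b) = (-3.79*exp(b) - 3.13)*(-5.36*exp(2*b) + 4.13*exp(b))/(2.68*exp(2*b) - 4.13*exp(b) + 3.68)^2 - 3.79*exp(b)/(2.68*exp(2*b) - 4.13*exp(b) + 3.68) = (10.1572*exp(2*b) + 16.7768*exp(b) - 26.8741)*exp(b)/(7.1824*exp(4*b) - 22.1368*exp(3*b) + 36.7817*exp(2*b) - 30.3968*exp(b) + 13.5424)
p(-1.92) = -1.18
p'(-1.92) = -0.36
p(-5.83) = -0.86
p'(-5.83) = -0.01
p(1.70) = -0.39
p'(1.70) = 0.54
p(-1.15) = -1.64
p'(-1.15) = -0.93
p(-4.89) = -0.87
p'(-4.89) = -0.02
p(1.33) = -0.66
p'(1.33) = 0.99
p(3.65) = -0.04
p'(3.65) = 0.04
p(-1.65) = -1.29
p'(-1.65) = -0.50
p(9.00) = 0.00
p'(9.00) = 0.00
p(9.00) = 0.00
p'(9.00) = 0.00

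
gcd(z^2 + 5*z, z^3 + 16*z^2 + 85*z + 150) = z + 5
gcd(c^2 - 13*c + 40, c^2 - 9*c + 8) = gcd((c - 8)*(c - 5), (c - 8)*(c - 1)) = c - 8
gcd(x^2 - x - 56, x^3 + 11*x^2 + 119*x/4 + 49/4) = x + 7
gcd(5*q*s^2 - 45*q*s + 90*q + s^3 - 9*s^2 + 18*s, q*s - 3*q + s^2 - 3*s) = s - 3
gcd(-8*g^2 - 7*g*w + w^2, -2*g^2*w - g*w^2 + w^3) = g + w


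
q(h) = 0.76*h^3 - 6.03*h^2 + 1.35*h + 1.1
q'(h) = 2.28*h^2 - 12.06*h + 1.35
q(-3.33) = -98.33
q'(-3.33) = 66.79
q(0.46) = 0.52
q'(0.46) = -3.72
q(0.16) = 1.16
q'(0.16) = -0.52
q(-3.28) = -95.02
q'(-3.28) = 65.44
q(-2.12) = -36.10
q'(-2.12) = 37.16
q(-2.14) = -36.85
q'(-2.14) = 37.60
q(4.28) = -44.00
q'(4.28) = -8.50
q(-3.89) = -140.13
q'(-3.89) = 82.76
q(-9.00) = -1053.52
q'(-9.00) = 294.57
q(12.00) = 462.26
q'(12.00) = 184.95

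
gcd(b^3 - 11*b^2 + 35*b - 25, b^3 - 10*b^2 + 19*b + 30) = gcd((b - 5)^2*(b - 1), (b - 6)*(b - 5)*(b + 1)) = b - 5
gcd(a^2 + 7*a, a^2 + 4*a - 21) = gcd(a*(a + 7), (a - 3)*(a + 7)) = a + 7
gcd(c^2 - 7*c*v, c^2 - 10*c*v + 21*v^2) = -c + 7*v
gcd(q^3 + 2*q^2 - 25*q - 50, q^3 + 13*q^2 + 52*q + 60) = q^2 + 7*q + 10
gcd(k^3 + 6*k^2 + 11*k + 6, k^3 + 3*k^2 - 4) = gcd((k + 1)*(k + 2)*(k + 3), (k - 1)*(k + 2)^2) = k + 2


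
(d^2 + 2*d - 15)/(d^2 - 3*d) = (d + 5)/d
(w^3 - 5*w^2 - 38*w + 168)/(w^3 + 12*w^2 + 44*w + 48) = (w^2 - 11*w + 28)/(w^2 + 6*w + 8)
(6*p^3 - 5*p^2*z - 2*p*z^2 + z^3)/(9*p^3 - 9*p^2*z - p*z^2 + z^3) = (2*p + z)/(3*p + z)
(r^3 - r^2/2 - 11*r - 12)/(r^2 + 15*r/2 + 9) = (r^2 - 2*r - 8)/(r + 6)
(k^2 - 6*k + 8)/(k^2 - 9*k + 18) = (k^2 - 6*k + 8)/(k^2 - 9*k + 18)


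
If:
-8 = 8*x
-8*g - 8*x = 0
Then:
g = 1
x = -1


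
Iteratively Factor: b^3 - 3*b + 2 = (b - 1)*(b^2 + b - 2) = (b - 1)*(b + 2)*(b - 1)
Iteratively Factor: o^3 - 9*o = (o)*(o^2 - 9) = o*(o + 3)*(o - 3)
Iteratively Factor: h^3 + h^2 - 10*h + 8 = (h + 4)*(h^2 - 3*h + 2) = (h - 2)*(h + 4)*(h - 1)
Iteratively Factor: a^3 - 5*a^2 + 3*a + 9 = (a - 3)*(a^2 - 2*a - 3) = (a - 3)*(a + 1)*(a - 3)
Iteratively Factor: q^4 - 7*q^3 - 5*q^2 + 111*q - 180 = (q + 4)*(q^3 - 11*q^2 + 39*q - 45) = (q - 3)*(q + 4)*(q^2 - 8*q + 15) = (q - 5)*(q - 3)*(q + 4)*(q - 3)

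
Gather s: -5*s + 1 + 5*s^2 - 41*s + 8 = 5*s^2 - 46*s + 9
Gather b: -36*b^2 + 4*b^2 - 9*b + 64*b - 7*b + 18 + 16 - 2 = -32*b^2 + 48*b + 32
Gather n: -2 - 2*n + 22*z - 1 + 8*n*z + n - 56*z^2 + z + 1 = n*(8*z - 1) - 56*z^2 + 23*z - 2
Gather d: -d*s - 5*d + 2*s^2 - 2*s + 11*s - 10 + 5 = d*(-s - 5) + 2*s^2 + 9*s - 5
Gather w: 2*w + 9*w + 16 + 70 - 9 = 11*w + 77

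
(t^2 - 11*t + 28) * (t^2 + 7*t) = t^4 - 4*t^3 - 49*t^2 + 196*t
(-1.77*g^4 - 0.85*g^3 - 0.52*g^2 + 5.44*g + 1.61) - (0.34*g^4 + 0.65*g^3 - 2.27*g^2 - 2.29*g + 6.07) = -2.11*g^4 - 1.5*g^3 + 1.75*g^2 + 7.73*g - 4.46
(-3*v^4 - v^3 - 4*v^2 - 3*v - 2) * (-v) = 3*v^5 + v^4 + 4*v^3 + 3*v^2 + 2*v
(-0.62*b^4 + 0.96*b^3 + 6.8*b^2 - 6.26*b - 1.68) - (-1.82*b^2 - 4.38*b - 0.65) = -0.62*b^4 + 0.96*b^3 + 8.62*b^2 - 1.88*b - 1.03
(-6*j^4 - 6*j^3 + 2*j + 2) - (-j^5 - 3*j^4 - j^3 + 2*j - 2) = j^5 - 3*j^4 - 5*j^3 + 4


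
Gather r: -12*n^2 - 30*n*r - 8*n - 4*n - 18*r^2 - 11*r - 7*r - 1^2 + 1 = -12*n^2 - 12*n - 18*r^2 + r*(-30*n - 18)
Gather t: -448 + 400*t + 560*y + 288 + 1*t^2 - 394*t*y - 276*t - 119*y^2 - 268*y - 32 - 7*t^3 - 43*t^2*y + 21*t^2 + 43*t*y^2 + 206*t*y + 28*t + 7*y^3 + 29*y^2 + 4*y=-7*t^3 + t^2*(22 - 43*y) + t*(43*y^2 - 188*y + 152) + 7*y^3 - 90*y^2 + 296*y - 192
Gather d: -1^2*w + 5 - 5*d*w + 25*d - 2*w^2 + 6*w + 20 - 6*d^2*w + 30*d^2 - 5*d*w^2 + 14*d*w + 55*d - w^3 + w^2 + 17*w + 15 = d^2*(30 - 6*w) + d*(-5*w^2 + 9*w + 80) - w^3 - w^2 + 22*w + 40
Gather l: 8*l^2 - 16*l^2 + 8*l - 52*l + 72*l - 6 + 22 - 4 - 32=-8*l^2 + 28*l - 20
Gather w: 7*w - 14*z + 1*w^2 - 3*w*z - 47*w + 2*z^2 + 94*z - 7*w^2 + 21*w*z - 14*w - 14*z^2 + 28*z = -6*w^2 + w*(18*z - 54) - 12*z^2 + 108*z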